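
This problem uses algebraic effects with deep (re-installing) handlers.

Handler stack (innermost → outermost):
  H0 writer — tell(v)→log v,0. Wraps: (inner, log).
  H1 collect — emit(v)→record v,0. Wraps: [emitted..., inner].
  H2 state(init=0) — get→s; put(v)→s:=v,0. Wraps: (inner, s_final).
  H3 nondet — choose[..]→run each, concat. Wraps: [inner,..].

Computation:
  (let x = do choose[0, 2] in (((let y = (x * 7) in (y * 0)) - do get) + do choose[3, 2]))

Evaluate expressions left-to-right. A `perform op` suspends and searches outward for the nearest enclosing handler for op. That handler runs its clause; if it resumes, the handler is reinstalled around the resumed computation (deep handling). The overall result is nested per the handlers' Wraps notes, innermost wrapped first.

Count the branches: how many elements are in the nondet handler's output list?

Step-by-step:
choose[0, 2] @ H3
  branch[0] choose=0:
    get @ H2 ⇒ 0
    choose[3, 2] @ H3
      branch[0] choose=3:
        H0 returns (3, ())
        H1 returns [(3, ())]
        H2 returns ([(3, ())], 0)
        H3 returns [([(3, ())], 0)]
      branch[1] choose=2:
        H0 returns (2, ())
        H1 returns [(2, ())]
        H2 returns ([(2, ())], 0)
        H3 returns [([(2, ())], 0)]
  branch[1] choose=2:
    get @ H2 ⇒ 0
    choose[3, 2] @ H3
      branch[0] choose=3:
        H0 returns (3, ())
        H1 returns [(3, ())]
        H2 returns ([(3, ())], 0)
        H3 returns [([(3, ())], 0)]
      branch[1] choose=2:
        H0 returns (2, ())
        H1 returns [(2, ())]
        H2 returns ([(2, ())], 0)
        H3 returns [([(2, ())], 0)]
= [([(3, ())], 0), ([(2, ())], 0), ([(3, ())], 0), ([(2, ())], 0)]

Answer: 4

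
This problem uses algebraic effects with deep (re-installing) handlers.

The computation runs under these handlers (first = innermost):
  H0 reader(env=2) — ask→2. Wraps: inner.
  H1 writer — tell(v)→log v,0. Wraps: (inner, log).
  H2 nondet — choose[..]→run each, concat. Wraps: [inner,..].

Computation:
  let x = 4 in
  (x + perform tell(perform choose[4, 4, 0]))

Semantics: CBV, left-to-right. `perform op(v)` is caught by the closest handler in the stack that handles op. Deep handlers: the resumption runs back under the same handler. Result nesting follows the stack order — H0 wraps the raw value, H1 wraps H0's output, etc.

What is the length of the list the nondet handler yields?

Answer: 3

Step-by-step:
choose[4, 4, 0] @ H2
  branch[0] choose=4:
    tell(4) @ H1 ⇒ log+=4
    H0 returns 4
    H1 returns (4, (4))
    H2 returns [(4, (4))]
  branch[1] choose=4:
    tell(4) @ H1 ⇒ log+=4
    H0 returns 4
    H1 returns (4, (4))
    H2 returns [(4, (4))]
  branch[2] choose=0:
    tell(0) @ H1 ⇒ log+=0
    H0 returns 4
    H1 returns (4, (0))
    H2 returns [(4, (0))]
= [(4, (4)), (4, (4)), (4, (0))]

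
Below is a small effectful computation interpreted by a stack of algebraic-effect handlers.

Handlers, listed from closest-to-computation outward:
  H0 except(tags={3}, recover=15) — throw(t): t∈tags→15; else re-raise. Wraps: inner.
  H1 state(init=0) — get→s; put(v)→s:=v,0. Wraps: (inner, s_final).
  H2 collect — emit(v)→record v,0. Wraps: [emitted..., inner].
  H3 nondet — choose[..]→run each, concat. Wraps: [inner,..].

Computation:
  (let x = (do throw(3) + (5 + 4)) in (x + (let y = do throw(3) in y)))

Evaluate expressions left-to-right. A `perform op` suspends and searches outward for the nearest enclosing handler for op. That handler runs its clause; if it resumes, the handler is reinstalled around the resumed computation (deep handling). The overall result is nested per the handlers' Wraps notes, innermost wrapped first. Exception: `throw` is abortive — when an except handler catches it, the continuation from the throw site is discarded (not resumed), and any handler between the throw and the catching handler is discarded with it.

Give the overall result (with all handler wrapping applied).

Step-by-step:
throw(3) @ H0 caught ⇒ 15
H1 returns (15, 0)
H2 returns [(15, 0)]
H3 returns [[(15, 0)]]
= [[(15, 0)]]

Answer: [[(15, 0)]]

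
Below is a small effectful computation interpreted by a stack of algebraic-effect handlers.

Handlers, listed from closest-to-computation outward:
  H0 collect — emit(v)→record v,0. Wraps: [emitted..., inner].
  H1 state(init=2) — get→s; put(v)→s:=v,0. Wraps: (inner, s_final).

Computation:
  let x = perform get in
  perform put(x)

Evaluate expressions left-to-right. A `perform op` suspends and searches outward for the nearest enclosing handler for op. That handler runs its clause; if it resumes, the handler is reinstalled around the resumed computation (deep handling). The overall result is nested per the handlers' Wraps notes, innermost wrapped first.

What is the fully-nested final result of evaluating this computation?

Step-by-step:
get @ H1 ⇒ 2
put(2) @ H1 ⇒ s:=2
H0 returns [0]
H1 returns ([0], 2)
= ([0], 2)

Answer: ([0], 2)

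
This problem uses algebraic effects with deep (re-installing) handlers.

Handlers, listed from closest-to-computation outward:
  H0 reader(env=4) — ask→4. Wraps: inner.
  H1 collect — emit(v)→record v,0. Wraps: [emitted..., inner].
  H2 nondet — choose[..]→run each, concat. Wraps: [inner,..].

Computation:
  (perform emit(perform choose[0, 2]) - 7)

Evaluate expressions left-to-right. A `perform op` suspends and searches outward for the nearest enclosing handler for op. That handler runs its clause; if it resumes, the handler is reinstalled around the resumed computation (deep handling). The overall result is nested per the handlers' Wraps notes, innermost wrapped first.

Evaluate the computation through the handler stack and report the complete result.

Answer: [[0, -7], [2, -7]]

Evaluation trace:
choose[0, 2] @ H2
  branch[0] choose=0:
    emit(0) @ H1 ⇒ out+=0
    H0 returns -7
    H1 returns [0, -7]
    H2 returns [[0, -7]]
  branch[1] choose=2:
    emit(2) @ H1 ⇒ out+=2
    H0 returns -7
    H1 returns [2, -7]
    H2 returns [[2, -7]]
= [[0, -7], [2, -7]]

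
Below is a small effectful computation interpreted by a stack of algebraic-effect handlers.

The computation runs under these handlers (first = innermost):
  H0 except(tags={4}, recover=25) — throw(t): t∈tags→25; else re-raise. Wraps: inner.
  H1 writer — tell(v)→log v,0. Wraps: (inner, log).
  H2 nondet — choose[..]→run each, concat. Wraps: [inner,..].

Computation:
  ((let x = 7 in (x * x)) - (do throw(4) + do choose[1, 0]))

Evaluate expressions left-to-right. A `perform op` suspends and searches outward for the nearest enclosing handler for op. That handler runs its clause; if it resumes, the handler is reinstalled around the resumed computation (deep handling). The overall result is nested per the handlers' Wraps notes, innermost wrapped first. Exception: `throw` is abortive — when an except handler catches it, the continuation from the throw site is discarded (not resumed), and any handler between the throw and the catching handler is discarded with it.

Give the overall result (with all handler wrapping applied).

Answer: [(25, ())]

Step-by-step:
throw(4) @ H0 caught ⇒ 25
H1 returns (25, ())
H2 returns [(25, ())]
= [(25, ())]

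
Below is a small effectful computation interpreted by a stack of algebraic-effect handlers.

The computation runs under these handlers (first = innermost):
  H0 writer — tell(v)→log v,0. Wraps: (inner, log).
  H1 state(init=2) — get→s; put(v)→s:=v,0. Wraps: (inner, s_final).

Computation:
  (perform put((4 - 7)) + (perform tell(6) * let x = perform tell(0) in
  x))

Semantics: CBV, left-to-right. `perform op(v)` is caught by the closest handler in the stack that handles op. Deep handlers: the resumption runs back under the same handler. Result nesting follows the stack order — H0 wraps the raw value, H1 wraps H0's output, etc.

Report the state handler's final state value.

Answer: -3

Evaluation trace:
put(-3) @ H1 ⇒ s:=-3
tell(6) @ H0 ⇒ log+=6
tell(0) @ H0 ⇒ log+=0
H0 returns (0, (6, 0))
H1 returns ((0, (6, 0)), -3)
= ((0, (6, 0)), -3)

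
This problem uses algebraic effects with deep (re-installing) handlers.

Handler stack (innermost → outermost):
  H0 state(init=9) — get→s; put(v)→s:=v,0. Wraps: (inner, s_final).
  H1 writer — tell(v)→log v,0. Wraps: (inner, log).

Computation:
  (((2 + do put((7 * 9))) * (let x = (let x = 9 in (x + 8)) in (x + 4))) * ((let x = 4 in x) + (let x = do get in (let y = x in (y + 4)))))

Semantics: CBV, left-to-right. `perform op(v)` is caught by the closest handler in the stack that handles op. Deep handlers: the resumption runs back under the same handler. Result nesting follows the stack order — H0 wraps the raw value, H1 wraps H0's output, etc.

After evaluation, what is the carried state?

Step-by-step:
put(63) @ H0 ⇒ s:=63
get @ H0 ⇒ 63
H0 returns (2982, 63)
H1 returns ((2982, 63), ())
= ((2982, 63), ())

Answer: 63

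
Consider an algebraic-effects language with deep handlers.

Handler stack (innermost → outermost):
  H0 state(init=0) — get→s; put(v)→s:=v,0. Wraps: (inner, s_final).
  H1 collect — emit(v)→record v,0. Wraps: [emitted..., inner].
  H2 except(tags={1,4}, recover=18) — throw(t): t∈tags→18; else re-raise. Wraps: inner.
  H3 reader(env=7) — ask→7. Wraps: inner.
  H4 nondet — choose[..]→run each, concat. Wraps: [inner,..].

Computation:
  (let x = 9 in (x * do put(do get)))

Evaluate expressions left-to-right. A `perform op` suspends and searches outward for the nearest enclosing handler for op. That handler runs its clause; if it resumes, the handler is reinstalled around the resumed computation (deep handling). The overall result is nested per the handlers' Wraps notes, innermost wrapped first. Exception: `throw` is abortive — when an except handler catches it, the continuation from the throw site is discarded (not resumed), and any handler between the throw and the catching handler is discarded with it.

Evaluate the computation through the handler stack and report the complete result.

Answer: [[(0, 0)]]

Step-by-step:
get @ H0 ⇒ 0
put(0) @ H0 ⇒ s:=0
H0 returns (0, 0)
H1 returns [(0, 0)]
H2 returns [(0, 0)]
H3 returns [(0, 0)]
H4 returns [[(0, 0)]]
= [[(0, 0)]]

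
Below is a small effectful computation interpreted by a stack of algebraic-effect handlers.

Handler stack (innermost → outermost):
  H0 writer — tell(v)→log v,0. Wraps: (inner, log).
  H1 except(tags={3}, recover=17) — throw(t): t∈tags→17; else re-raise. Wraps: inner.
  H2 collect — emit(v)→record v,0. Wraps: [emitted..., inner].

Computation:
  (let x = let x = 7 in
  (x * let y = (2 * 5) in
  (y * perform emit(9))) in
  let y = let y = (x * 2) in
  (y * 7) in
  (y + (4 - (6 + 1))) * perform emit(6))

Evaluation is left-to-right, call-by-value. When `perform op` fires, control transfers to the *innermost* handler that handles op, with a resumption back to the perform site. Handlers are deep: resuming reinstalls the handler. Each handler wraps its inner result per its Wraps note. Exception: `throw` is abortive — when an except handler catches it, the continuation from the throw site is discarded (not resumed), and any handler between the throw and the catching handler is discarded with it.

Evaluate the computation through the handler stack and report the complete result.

Working:
emit(9) @ H2 ⇒ out+=9
emit(6) @ H2 ⇒ out+=6
H0 returns (0, ())
H1 returns (0, ())
H2 returns [9, 6, (0, ())]
= [9, 6, (0, ())]

Answer: [9, 6, (0, ())]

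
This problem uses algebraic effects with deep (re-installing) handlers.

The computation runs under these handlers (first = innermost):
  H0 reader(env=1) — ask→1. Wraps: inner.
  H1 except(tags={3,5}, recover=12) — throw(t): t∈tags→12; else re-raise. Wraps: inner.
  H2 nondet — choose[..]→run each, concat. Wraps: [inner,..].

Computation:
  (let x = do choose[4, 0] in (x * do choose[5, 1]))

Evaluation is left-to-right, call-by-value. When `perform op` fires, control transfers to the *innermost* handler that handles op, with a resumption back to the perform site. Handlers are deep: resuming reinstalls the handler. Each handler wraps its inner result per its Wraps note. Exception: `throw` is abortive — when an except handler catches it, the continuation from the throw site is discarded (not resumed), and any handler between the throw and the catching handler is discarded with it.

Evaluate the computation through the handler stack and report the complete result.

Answer: [20, 4, 0, 0]

Working:
choose[4, 0] @ H2
  branch[0] choose=4:
    choose[5, 1] @ H2
      branch[0] choose=5:
        H0 returns 20
        H1 returns 20
        H2 returns [20]
      branch[1] choose=1:
        H0 returns 4
        H1 returns 4
        H2 returns [4]
  branch[1] choose=0:
    choose[5, 1] @ H2
      branch[0] choose=5:
        H0 returns 0
        H1 returns 0
        H2 returns [0]
      branch[1] choose=1:
        H0 returns 0
        H1 returns 0
        H2 returns [0]
= [20, 4, 0, 0]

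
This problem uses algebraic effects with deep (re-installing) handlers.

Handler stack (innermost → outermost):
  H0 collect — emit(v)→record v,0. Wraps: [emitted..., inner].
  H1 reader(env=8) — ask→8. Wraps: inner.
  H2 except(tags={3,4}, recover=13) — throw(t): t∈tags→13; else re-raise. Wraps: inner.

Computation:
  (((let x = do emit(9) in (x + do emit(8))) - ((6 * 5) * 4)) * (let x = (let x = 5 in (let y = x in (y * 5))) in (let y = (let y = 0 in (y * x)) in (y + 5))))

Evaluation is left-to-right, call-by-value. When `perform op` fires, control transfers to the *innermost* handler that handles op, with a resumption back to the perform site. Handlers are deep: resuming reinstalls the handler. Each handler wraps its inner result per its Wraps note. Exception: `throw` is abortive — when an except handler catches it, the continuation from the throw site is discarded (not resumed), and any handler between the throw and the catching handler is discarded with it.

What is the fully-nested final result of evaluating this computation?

Answer: [9, 8, -600]

Evaluation trace:
emit(9) @ H0 ⇒ out+=9
emit(8) @ H0 ⇒ out+=8
H0 returns [9, 8, -600]
H1 returns [9, 8, -600]
H2 returns [9, 8, -600]
= [9, 8, -600]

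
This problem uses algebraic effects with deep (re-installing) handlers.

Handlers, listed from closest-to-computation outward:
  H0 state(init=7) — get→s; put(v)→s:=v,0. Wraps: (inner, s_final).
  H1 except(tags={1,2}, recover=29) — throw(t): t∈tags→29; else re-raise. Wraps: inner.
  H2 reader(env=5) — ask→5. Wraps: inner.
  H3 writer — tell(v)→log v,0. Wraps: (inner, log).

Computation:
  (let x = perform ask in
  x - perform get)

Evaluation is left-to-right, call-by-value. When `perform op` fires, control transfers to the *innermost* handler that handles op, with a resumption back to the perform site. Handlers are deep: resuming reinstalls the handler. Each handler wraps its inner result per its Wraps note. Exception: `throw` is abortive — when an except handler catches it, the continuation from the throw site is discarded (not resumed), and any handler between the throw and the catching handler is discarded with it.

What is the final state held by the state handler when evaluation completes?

Working:
ask @ H2 ⇒ 5
get @ H0 ⇒ 7
H0 returns (-2, 7)
H1 returns (-2, 7)
H2 returns (-2, 7)
H3 returns ((-2, 7), ())
= ((-2, 7), ())

Answer: 7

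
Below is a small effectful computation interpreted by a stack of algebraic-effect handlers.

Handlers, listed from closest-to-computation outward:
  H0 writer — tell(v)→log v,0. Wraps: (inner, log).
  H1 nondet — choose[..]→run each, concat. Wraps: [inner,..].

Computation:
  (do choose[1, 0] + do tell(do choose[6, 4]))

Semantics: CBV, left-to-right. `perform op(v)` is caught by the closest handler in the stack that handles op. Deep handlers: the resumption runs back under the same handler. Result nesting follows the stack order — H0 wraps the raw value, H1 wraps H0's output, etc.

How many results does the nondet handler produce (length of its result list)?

Answer: 4

Evaluation trace:
choose[1, 0] @ H1
  branch[0] choose=1:
    choose[6, 4] @ H1
      branch[0] choose=6:
        tell(6) @ H0 ⇒ log+=6
        H0 returns (1, (6))
        H1 returns [(1, (6))]
      branch[1] choose=4:
        tell(4) @ H0 ⇒ log+=4
        H0 returns (1, (4))
        H1 returns [(1, (4))]
  branch[1] choose=0:
    choose[6, 4] @ H1
      branch[0] choose=6:
        tell(6) @ H0 ⇒ log+=6
        H0 returns (0, (6))
        H1 returns [(0, (6))]
      branch[1] choose=4:
        tell(4) @ H0 ⇒ log+=4
        H0 returns (0, (4))
        H1 returns [(0, (4))]
= [(1, (6)), (1, (4)), (0, (6)), (0, (4))]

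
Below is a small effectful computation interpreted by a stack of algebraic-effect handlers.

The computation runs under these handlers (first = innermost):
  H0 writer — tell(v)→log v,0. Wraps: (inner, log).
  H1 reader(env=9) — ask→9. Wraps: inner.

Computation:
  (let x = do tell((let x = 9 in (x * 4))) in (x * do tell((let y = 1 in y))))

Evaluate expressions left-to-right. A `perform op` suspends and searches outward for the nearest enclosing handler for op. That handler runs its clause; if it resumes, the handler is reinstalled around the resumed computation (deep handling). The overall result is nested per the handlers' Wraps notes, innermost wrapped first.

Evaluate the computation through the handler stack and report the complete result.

Evaluation trace:
tell(36) @ H0 ⇒ log+=36
tell(1) @ H0 ⇒ log+=1
H0 returns (0, (36, 1))
H1 returns (0, (36, 1))
= (0, (36, 1))

Answer: (0, (36, 1))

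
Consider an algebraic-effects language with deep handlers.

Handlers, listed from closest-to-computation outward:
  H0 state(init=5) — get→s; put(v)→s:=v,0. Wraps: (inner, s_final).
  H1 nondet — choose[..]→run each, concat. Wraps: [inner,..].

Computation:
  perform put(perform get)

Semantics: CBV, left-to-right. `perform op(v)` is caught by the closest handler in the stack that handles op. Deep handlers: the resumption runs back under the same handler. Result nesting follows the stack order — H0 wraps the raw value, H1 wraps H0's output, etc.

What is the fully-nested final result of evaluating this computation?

Step-by-step:
get @ H0 ⇒ 5
put(5) @ H0 ⇒ s:=5
H0 returns (0, 5)
H1 returns [(0, 5)]
= [(0, 5)]

Answer: [(0, 5)]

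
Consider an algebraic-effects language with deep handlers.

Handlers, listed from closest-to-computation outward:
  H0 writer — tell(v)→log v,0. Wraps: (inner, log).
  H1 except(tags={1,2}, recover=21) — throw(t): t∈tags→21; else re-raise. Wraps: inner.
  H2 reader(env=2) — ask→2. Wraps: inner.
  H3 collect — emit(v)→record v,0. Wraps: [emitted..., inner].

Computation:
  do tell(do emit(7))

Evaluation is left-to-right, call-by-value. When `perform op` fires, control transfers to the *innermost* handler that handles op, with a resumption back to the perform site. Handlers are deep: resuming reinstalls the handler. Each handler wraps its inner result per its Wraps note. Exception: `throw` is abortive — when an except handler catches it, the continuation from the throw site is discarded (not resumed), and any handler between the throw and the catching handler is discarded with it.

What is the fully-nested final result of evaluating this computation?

Answer: [7, (0, (0))]

Working:
emit(7) @ H3 ⇒ out+=7
tell(0) @ H0 ⇒ log+=0
H0 returns (0, (0))
H1 returns (0, (0))
H2 returns (0, (0))
H3 returns [7, (0, (0))]
= [7, (0, (0))]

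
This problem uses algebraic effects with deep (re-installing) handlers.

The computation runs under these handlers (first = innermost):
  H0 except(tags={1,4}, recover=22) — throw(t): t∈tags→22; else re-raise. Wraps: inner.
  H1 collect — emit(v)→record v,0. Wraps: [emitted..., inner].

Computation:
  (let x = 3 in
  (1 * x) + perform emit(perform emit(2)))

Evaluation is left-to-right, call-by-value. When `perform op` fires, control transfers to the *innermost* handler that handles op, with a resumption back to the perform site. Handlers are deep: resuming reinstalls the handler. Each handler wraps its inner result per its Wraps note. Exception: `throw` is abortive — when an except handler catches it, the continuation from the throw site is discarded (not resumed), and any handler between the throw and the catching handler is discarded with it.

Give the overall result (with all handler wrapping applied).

Answer: [2, 0, 3]

Evaluation trace:
emit(2) @ H1 ⇒ out+=2
emit(0) @ H1 ⇒ out+=0
H0 returns 3
H1 returns [2, 0, 3]
= [2, 0, 3]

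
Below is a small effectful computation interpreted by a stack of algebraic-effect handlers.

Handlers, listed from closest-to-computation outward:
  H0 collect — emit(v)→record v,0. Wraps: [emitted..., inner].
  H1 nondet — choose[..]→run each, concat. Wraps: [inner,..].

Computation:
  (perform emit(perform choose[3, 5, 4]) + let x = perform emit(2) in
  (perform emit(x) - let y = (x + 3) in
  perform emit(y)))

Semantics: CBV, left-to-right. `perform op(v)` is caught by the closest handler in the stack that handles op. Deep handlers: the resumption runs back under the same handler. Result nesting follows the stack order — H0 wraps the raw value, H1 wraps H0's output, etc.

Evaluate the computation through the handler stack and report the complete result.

Evaluation trace:
choose[3, 5, 4] @ H1
  branch[0] choose=3:
    emit(3) @ H0 ⇒ out+=3
    emit(2) @ H0 ⇒ out+=2
    emit(0) @ H0 ⇒ out+=0
    emit(3) @ H0 ⇒ out+=3
    H0 returns [3, 2, 0, 3, 0]
    H1 returns [[3, 2, 0, 3, 0]]
  branch[1] choose=5:
    emit(5) @ H0 ⇒ out+=5
    emit(2) @ H0 ⇒ out+=2
    emit(0) @ H0 ⇒ out+=0
    emit(3) @ H0 ⇒ out+=3
    H0 returns [5, 2, 0, 3, 0]
    H1 returns [[5, 2, 0, 3, 0]]
  branch[2] choose=4:
    emit(4) @ H0 ⇒ out+=4
    emit(2) @ H0 ⇒ out+=2
    emit(0) @ H0 ⇒ out+=0
    emit(3) @ H0 ⇒ out+=3
    H0 returns [4, 2, 0, 3, 0]
    H1 returns [[4, 2, 0, 3, 0]]
= [[3, 2, 0, 3, 0], [5, 2, 0, 3, 0], [4, 2, 0, 3, 0]]

Answer: [[3, 2, 0, 3, 0], [5, 2, 0, 3, 0], [4, 2, 0, 3, 0]]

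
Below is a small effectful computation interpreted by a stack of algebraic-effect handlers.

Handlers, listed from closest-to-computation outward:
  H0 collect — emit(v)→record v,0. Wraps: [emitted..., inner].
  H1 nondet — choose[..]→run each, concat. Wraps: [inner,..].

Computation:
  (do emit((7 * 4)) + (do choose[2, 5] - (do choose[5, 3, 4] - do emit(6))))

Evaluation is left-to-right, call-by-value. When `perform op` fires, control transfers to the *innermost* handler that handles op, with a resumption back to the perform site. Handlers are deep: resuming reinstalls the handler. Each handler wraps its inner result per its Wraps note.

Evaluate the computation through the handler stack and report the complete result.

Step-by-step:
emit(28) @ H0 ⇒ out+=28
choose[2, 5] @ H1
  branch[0] choose=2:
    choose[5, 3, 4] @ H1
      branch[0] choose=5:
        emit(6) @ H0 ⇒ out+=6
        H0 returns [28, 6, -3]
        H1 returns [[28, 6, -3]]
      branch[1] choose=3:
        emit(6) @ H0 ⇒ out+=6
        H0 returns [28, 6, -1]
        H1 returns [[28, 6, -1]]
      branch[2] choose=4:
        emit(6) @ H0 ⇒ out+=6
        H0 returns [28, 6, -2]
        H1 returns [[28, 6, -2]]
  branch[1] choose=5:
    choose[5, 3, 4] @ H1
      branch[0] choose=5:
        emit(6) @ H0 ⇒ out+=6
        H0 returns [28, 6, 0]
        H1 returns [[28, 6, 0]]
      branch[1] choose=3:
        emit(6) @ H0 ⇒ out+=6
        H0 returns [28, 6, 2]
        H1 returns [[28, 6, 2]]
      branch[2] choose=4:
        emit(6) @ H0 ⇒ out+=6
        H0 returns [28, 6, 1]
        H1 returns [[28, 6, 1]]
= [[28, 6, -3], [28, 6, -1], [28, 6, -2], [28, 6, 0], [28, 6, 2], [28, 6, 1]]

Answer: [[28, 6, -3], [28, 6, -1], [28, 6, -2], [28, 6, 0], [28, 6, 2], [28, 6, 1]]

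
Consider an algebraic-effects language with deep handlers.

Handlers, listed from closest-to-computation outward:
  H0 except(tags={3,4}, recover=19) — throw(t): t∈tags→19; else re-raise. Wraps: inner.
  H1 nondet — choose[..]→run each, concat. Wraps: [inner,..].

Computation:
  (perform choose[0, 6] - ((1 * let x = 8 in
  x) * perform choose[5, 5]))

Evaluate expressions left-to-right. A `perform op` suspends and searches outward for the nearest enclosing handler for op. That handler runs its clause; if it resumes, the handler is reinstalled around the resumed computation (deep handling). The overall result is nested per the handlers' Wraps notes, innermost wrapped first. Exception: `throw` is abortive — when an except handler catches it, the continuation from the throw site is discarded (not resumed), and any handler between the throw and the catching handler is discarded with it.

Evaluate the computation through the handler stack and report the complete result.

Step-by-step:
choose[0, 6] @ H1
  branch[0] choose=0:
    choose[5, 5] @ H1
      branch[0] choose=5:
        H0 returns -40
        H1 returns [-40]
      branch[1] choose=5:
        H0 returns -40
        H1 returns [-40]
  branch[1] choose=6:
    choose[5, 5] @ H1
      branch[0] choose=5:
        H0 returns -34
        H1 returns [-34]
      branch[1] choose=5:
        H0 returns -34
        H1 returns [-34]
= [-40, -40, -34, -34]

Answer: [-40, -40, -34, -34]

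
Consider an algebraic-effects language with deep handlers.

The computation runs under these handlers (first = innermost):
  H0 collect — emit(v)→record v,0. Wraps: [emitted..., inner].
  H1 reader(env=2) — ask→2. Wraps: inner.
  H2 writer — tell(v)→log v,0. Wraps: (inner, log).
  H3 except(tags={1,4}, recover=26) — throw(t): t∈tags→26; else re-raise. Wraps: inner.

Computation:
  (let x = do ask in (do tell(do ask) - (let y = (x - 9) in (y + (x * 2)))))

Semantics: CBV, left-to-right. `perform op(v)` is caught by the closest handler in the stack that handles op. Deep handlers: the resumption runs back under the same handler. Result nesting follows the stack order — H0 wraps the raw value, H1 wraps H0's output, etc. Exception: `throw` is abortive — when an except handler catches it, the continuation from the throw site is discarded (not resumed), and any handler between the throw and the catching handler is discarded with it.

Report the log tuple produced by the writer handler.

Answer: (2)

Step-by-step:
ask @ H1 ⇒ 2
ask @ H1 ⇒ 2
tell(2) @ H2 ⇒ log+=2
H0 returns [3]
H1 returns [3]
H2 returns ([3], (2))
H3 returns ([3], (2))
= ([3], (2))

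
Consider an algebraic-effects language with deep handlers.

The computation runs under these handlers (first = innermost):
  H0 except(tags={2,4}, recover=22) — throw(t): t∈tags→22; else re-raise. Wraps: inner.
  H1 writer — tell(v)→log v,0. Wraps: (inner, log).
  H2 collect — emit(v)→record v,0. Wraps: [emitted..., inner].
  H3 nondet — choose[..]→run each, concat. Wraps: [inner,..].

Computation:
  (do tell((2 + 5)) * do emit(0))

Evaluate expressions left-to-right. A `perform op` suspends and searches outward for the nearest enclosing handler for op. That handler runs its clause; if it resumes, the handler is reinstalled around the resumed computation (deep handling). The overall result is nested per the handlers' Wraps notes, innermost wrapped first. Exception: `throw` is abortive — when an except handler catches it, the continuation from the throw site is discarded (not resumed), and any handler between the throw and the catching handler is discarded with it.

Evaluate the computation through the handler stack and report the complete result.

Working:
tell(7) @ H1 ⇒ log+=7
emit(0) @ H2 ⇒ out+=0
H0 returns 0
H1 returns (0, (7))
H2 returns [0, (0, (7))]
H3 returns [[0, (0, (7))]]
= [[0, (0, (7))]]

Answer: [[0, (0, (7))]]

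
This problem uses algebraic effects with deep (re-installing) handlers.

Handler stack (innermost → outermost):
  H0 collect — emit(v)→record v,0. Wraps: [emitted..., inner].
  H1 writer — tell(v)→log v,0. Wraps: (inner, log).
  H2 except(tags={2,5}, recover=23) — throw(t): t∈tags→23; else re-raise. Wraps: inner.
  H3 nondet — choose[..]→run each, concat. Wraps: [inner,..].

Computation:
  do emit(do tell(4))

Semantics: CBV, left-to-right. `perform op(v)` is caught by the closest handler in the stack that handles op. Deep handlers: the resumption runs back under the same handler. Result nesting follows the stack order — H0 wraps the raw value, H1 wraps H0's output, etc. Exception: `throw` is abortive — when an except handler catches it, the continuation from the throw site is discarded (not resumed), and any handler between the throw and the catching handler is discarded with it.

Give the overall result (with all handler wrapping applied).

Answer: [([0, 0], (4))]

Evaluation trace:
tell(4) @ H1 ⇒ log+=4
emit(0) @ H0 ⇒ out+=0
H0 returns [0, 0]
H1 returns ([0, 0], (4))
H2 returns ([0, 0], (4))
H3 returns [([0, 0], (4))]
= [([0, 0], (4))]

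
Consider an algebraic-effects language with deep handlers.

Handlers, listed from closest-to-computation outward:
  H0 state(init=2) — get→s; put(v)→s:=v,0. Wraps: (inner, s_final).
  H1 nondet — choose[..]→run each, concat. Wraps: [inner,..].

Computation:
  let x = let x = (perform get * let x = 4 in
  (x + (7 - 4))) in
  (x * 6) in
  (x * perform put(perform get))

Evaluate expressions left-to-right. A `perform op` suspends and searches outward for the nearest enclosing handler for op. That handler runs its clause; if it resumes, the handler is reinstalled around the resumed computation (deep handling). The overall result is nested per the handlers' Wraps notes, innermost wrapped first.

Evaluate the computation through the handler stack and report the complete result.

Working:
get @ H0 ⇒ 2
get @ H0 ⇒ 2
put(2) @ H0 ⇒ s:=2
H0 returns (0, 2)
H1 returns [(0, 2)]
= [(0, 2)]

Answer: [(0, 2)]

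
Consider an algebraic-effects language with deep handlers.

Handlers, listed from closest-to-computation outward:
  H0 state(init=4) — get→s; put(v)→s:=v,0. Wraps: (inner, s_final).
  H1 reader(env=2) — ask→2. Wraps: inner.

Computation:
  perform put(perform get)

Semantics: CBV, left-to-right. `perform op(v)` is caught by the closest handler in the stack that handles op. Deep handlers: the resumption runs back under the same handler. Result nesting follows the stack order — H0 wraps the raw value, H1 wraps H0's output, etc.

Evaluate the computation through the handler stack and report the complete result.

Working:
get @ H0 ⇒ 4
put(4) @ H0 ⇒ s:=4
H0 returns (0, 4)
H1 returns (0, 4)
= (0, 4)

Answer: (0, 4)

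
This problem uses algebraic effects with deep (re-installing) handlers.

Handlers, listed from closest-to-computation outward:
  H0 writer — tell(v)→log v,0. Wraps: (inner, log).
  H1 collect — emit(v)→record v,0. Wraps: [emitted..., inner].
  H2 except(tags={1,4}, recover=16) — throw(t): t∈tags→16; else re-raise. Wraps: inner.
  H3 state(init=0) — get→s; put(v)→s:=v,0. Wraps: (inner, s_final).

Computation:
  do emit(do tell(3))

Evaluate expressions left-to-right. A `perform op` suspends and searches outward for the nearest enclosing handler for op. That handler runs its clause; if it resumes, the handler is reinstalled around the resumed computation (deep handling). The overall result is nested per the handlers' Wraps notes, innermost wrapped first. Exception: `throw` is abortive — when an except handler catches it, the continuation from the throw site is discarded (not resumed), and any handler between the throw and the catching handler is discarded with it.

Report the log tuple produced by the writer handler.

Step-by-step:
tell(3) @ H0 ⇒ log+=3
emit(0) @ H1 ⇒ out+=0
H0 returns (0, (3))
H1 returns [0, (0, (3))]
H2 returns [0, (0, (3))]
H3 returns ([0, (0, (3))], 0)
= ([0, (0, (3))], 0)

Answer: (3)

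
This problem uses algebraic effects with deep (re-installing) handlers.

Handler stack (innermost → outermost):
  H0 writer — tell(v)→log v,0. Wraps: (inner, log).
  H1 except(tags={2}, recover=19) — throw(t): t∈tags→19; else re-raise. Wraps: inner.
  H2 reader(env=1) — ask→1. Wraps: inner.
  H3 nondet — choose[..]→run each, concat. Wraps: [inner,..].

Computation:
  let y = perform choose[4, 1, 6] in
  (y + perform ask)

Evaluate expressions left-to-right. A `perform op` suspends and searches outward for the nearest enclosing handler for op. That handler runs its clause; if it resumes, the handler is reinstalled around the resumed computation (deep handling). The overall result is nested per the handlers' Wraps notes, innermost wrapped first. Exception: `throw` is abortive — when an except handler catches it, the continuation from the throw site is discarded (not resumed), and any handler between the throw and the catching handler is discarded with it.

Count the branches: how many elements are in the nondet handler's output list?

Answer: 3

Step-by-step:
choose[4, 1, 6] @ H3
  branch[0] choose=4:
    ask @ H2 ⇒ 1
    H0 returns (5, ())
    H1 returns (5, ())
    H2 returns (5, ())
    H3 returns [(5, ())]
  branch[1] choose=1:
    ask @ H2 ⇒ 1
    H0 returns (2, ())
    H1 returns (2, ())
    H2 returns (2, ())
    H3 returns [(2, ())]
  branch[2] choose=6:
    ask @ H2 ⇒ 1
    H0 returns (7, ())
    H1 returns (7, ())
    H2 returns (7, ())
    H3 returns [(7, ())]
= [(5, ()), (2, ()), (7, ())]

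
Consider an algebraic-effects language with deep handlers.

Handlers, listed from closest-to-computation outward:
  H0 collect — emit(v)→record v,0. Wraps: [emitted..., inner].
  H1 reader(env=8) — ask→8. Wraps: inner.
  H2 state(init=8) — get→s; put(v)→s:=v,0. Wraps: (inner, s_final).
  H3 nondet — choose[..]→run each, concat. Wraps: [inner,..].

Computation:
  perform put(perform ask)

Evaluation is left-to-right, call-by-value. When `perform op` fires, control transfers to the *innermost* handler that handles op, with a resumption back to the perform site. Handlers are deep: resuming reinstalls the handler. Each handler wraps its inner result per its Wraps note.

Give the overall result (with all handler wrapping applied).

Answer: [([0], 8)]

Working:
ask @ H1 ⇒ 8
put(8) @ H2 ⇒ s:=8
H0 returns [0]
H1 returns [0]
H2 returns ([0], 8)
H3 returns [([0], 8)]
= [([0], 8)]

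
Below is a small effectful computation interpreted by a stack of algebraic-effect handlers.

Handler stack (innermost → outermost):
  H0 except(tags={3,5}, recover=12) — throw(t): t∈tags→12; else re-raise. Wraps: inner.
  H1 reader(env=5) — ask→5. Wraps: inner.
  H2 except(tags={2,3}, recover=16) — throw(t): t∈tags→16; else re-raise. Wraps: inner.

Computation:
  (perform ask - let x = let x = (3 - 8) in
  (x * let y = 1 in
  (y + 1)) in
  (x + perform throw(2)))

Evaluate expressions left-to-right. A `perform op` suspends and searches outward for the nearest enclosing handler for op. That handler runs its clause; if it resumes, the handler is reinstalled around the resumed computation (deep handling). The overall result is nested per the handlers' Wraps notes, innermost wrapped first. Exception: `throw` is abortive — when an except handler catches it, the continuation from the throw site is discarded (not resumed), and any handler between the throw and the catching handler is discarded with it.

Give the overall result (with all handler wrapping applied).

Working:
ask @ H1 ⇒ 5
throw(2) @ H0 re-raised
throw(2) @ H2 caught ⇒ 16
= 16

Answer: 16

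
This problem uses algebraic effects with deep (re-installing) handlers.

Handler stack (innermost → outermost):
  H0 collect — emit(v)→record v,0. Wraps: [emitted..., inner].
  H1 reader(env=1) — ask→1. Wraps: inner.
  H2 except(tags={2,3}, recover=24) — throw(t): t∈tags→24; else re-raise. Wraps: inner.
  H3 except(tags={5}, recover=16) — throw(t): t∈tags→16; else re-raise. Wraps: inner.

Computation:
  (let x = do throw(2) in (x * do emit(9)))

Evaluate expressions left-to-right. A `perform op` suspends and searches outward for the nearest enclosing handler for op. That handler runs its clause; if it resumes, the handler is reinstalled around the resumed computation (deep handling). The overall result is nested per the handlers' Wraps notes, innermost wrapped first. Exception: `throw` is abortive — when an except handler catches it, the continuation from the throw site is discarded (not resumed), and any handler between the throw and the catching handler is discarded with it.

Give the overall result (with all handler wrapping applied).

Step-by-step:
throw(2) @ H2 caught ⇒ 24
H3 returns 24
= 24

Answer: 24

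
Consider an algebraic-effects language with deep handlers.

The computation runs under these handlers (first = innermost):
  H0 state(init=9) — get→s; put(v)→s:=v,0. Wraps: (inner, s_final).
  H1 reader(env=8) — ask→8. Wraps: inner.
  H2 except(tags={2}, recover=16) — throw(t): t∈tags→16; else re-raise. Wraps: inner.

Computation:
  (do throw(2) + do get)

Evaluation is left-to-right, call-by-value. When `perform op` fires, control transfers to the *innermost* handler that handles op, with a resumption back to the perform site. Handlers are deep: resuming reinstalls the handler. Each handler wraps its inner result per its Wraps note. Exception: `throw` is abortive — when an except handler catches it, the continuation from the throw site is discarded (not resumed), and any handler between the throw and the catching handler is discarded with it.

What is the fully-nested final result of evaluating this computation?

Step-by-step:
throw(2) @ H2 caught ⇒ 16
= 16

Answer: 16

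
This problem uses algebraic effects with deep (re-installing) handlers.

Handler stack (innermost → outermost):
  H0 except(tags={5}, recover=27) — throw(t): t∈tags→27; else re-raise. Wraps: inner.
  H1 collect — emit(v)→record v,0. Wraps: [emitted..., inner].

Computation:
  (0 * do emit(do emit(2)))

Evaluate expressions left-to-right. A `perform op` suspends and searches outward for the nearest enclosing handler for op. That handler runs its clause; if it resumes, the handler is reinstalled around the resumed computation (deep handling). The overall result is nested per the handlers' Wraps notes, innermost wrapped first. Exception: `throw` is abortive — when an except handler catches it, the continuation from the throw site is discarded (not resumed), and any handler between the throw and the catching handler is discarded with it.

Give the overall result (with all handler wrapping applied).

Answer: [2, 0, 0]

Working:
emit(2) @ H1 ⇒ out+=2
emit(0) @ H1 ⇒ out+=0
H0 returns 0
H1 returns [2, 0, 0]
= [2, 0, 0]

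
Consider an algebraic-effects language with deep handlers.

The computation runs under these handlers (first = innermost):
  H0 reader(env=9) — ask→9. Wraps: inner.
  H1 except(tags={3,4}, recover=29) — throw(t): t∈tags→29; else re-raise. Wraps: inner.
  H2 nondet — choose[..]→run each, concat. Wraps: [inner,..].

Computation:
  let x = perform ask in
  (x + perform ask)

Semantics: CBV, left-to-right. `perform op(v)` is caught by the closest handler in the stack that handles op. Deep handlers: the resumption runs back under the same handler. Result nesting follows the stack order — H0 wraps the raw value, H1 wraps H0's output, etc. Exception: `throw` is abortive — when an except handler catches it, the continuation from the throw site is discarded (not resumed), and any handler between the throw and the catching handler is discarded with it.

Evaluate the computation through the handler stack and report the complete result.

Working:
ask @ H0 ⇒ 9
ask @ H0 ⇒ 9
H0 returns 18
H1 returns 18
H2 returns [18]
= [18]

Answer: [18]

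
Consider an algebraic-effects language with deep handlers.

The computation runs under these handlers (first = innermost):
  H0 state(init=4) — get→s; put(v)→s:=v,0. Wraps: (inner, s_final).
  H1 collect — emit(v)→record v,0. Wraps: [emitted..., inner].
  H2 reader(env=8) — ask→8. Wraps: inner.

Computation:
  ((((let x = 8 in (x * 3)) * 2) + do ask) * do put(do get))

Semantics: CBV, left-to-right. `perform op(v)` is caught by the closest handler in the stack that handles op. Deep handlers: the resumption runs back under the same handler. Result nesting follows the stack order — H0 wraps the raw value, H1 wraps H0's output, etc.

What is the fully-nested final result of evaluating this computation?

Evaluation trace:
ask @ H2 ⇒ 8
get @ H0 ⇒ 4
put(4) @ H0 ⇒ s:=4
H0 returns (0, 4)
H1 returns [(0, 4)]
H2 returns [(0, 4)]
= [(0, 4)]

Answer: [(0, 4)]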